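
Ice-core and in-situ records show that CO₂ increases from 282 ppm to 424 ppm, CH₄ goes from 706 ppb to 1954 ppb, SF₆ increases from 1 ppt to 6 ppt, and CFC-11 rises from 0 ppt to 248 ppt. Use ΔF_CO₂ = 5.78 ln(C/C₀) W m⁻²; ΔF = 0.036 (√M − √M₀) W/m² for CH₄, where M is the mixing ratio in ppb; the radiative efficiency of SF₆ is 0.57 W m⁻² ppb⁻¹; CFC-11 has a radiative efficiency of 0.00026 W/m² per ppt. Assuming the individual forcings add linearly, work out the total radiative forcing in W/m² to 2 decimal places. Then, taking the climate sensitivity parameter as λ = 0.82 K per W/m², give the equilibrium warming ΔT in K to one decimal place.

ΔF = 3.06 W/m²; ΔT = 2.5 K

CO₂: 5.78 × ln(424/282) = 5.78 × ln(1.50355) = 5.78 × 0.40783 = 2.3573 W/m².
CH₄: 0.036 × (√1954 − √706) = 0.036 × (44.2041 − 26.5707) = 0.036 × 17.6334 = 0.6348 W/m².
SF₆: Δ = 6 − 1 = 5 ppt = 0.005 ppb; ΔF = 0.57 × 0.005 = 0.0029 W/m².
CFC-11: ΔF = 0.00026 × (248 − 0) = 0.00026 × 248 = 0.0645 W/m².
Total ΔF = 2.3573 + 0.6348 + 0.0029 + 0.0645 = 3.0595 W/m².
ΔT = λ ΔF = 0.82 × 3.06 = 2.5092 K.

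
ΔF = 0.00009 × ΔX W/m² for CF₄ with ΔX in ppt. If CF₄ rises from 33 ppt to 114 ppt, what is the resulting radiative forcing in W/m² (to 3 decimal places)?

ΔF = 0.007 W/m²

CF₄: ΔF = 0.00009 × (114 − 33) = 0.00009 × 81 = 0.0073 W/m².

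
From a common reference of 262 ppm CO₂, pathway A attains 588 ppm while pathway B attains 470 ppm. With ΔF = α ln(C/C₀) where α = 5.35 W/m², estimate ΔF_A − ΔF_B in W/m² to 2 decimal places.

ΔF_A = 5.35 ln(588/262) = 5.35 × 0.80838 = 4.3248 W/m².
ΔF_B = 5.35 ln(470/262) = 5.35 × 0.58439 = 3.1265 W/m².
Difference: 4.3248 − 3.1265 = 1.1983 W/m².
(Equivalently, ΔF_A − ΔF_B = 5.35 ln(588/470) = 5.35 × 0.22399 = 1.1983 W/m².)

ΔF_A − ΔF_B = 1.20 W/m²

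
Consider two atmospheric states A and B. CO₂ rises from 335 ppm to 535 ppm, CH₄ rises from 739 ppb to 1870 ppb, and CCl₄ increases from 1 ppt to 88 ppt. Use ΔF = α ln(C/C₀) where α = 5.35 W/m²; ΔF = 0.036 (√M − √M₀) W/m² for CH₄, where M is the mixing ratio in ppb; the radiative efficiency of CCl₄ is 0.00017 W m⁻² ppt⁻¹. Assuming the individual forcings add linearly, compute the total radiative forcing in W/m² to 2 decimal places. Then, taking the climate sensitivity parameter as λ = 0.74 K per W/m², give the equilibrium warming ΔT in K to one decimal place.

ΔF = 3.10 W/m²; ΔT = 2.3 K

CO₂: 5.35 × ln(535/335) = 5.35 × ln(1.59701) = 5.35 × 0.46813 = 2.5045 W/m².
CH₄: 0.036 × (√1870 − √739) = 0.036 × (43.2435 − 27.1846) = 0.036 × 16.0589 = 0.5781 W/m².
CCl₄: ΔF = 0.00017 × (88 − 1) = 0.00017 × 87 = 0.0148 W/m².
Total ΔF = 2.5045 + 0.5781 + 0.0148 = 3.0974 W/m².
ΔT = λ ΔF = 0.74 × 3.10 = 2.2940 K.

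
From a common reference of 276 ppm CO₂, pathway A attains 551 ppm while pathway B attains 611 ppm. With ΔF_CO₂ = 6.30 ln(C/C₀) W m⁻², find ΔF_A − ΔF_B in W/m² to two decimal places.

ΔF_A − ΔF_B = -0.65 W/m²

ΔF_A = 6.30 ln(551/276) = 6.30 × 0.69133 = 4.3554 W/m².
ΔF_B = 6.30 ln(611/276) = 6.30 × 0.79470 = 5.0066 W/m².
Difference: 4.3554 − 5.0066 = -0.6512 W/m².
(Equivalently, ΔF_A − ΔF_B = 6.30 ln(551/611) = 6.30 × -0.10336 = -0.6512 W/m².)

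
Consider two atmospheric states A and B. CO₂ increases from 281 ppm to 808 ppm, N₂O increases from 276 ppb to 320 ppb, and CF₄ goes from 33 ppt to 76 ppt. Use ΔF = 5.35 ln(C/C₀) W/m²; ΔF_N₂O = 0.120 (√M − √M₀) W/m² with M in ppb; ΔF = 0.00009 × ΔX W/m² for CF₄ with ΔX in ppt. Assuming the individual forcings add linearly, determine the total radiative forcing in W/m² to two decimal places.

CO₂: 5.35 × ln(808/281) = 5.35 × ln(2.87544) = 5.35 × 1.05621 = 5.6507 W/m².
N₂O: 0.120 × (√320 − √276) = 0.120 × (17.8885 − 16.6132) = 0.120 × 1.2753 = 0.1530 W/m².
CF₄: ΔF = 0.00009 × (76 − 33) = 0.00009 × 43 = 0.0039 W/m².
Total ΔF = 5.6507 + 0.1530 + 0.0039 = 5.8076 W/m².

ΔF = 5.81 W/m²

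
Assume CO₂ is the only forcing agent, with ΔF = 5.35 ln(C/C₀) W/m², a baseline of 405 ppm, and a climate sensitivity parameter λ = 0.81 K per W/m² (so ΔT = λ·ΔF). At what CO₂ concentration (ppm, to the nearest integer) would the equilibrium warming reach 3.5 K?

C ≈ 908 ppm

Required forcing: ΔF = ΔT/λ = 3.5/0.81 = 4.3210 W/m².
Then ln(C/405) = ΔF/5.35 = 4.3210/5.35 = 0.80766.
So C = 405 × e^0.80766 = 405 × 2.24265 = 908.27 ppm.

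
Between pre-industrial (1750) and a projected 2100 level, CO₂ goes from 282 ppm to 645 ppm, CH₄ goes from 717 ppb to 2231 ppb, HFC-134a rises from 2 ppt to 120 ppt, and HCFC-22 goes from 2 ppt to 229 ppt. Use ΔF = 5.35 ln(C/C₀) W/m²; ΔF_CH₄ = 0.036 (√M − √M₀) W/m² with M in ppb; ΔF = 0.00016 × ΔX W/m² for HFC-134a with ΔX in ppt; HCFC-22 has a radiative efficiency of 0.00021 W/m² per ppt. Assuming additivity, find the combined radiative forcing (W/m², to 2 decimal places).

CO₂: 5.35 × ln(645/282) = 5.35 × ln(2.28723) = 5.35 × 0.82734 = 4.4263 W/m².
CH₄: 0.036 × (√2231 − √717) = 0.036 × (47.2335 − 26.7769) = 0.036 × 20.4566 = 0.7364 W/m².
HFC-134a: ΔF = 0.00016 × (120 − 2) = 0.00016 × 118 = 0.0189 W/m².
HCFC-22: ΔF = 0.00021 × (229 − 2) = 0.00021 × 227 = 0.0477 W/m².
Total ΔF = 4.4263 + 0.7364 + 0.0189 + 0.0477 = 5.2293 W/m².

ΔF = 5.23 W/m²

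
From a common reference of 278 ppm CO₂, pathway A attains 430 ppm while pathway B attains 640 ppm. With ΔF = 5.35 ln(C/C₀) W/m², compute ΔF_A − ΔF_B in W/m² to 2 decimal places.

ΔF_A − ΔF_B = -2.13 W/m²

ΔF_A = 5.35 ln(430/278) = 5.35 × 0.43616 = 2.3335 W/m².
ΔF_B = 5.35 ln(640/278) = 5.35 × 0.83385 = 4.4611 W/m².
Difference: 2.3335 − 4.4611 = -2.1276 W/m².
(Equivalently, ΔF_A − ΔF_B = 5.35 ln(430/640) = 5.35 × -0.39768 = -2.1276 W/m².)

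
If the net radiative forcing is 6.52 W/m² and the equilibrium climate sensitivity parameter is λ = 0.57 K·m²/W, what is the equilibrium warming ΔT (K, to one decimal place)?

ΔT = λ ΔF = 0.57 × 6.52 = 3.7164 K.

ΔT = 3.7 K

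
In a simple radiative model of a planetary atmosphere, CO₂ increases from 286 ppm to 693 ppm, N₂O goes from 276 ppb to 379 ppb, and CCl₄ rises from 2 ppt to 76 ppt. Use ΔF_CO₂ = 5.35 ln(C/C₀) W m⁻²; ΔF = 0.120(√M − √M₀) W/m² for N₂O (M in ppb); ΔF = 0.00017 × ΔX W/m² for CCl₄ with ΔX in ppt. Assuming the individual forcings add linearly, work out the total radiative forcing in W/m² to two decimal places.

CO₂: 5.35 × ln(693/286) = 5.35 × ln(2.42308) = 5.35 × 0.88504 = 4.7350 W/m².
N₂O: 0.120 × (√379 − √276) = 0.120 × (19.4679 − 16.6132) = 0.120 × 2.8547 = 0.3426 W/m².
CCl₄: ΔF = 0.00017 × (76 − 2) = 0.00017 × 74 = 0.0126 W/m².
Total ΔF = 4.7350 + 0.3426 + 0.0126 = 5.0902 W/m².

ΔF = 5.09 W/m²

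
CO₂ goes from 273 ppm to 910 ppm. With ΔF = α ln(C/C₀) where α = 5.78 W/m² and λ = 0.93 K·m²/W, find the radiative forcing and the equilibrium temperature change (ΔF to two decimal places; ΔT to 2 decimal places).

ΔF = 6.96 W/m²; ΔT = 6.47 K

CO₂: 5.78 × ln(910/273) = 5.78 × ln(3.33333) = 5.78 × 1.20397 = 6.9589 W/m².
ΔT = λ ΔF = 0.93 × 6.96 = 6.4728 K.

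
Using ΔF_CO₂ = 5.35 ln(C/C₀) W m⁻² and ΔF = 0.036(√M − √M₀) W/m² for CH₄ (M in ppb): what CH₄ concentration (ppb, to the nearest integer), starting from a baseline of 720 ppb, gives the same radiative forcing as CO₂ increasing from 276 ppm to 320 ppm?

M ≈ 2383 ppb

CO₂ forcing: 5.35 × ln(320/276) = 5.35 × 0.147920 = 0.79137 W/m².
Set 0.036(√M − √720) = 0.79137: √M = 0.79137/0.036 + √720 = 21.9825 + 26.8328 = 48.8153.
M = (48.8153)² = 2382.93 ppb.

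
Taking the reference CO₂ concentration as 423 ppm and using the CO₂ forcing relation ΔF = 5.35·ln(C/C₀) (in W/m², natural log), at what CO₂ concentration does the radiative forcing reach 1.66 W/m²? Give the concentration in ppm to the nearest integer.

Set 5.35 ln(C/423) = 1.66, so ln(C/423) = 1.66/5.35 = 0.31028.
Then C/423 = e^0.31028 = 1.36381, giving C = 423 × 1.36381 = 576.89 ppm.

C ≈ 577 ppm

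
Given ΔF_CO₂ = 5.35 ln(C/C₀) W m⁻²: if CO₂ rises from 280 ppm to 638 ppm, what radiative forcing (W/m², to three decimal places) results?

ΔF = 4.406 W/m²

CO₂: 5.35 × ln(638/280) = 5.35 × ln(2.27857) = 5.35 × 0.82355 = 4.4060 W/m².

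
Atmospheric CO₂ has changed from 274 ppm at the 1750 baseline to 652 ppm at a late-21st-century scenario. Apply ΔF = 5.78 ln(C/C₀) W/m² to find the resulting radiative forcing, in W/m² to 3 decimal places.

ΔF = 5.011 W/m²

CO₂: 5.78 × ln(652/274) = 5.78 × ln(2.37956) = 5.78 × 0.86692 = 5.0108 W/m².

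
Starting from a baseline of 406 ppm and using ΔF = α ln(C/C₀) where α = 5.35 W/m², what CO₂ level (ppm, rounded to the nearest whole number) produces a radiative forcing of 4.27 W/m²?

Set 5.35 ln(C/406) = 4.27, so ln(C/406) = 4.27/5.35 = 0.79813.
Then C/406 = e^0.79813 = 2.22138, giving C = 406 × 2.22138 = 901.88 ppm.

C ≈ 902 ppm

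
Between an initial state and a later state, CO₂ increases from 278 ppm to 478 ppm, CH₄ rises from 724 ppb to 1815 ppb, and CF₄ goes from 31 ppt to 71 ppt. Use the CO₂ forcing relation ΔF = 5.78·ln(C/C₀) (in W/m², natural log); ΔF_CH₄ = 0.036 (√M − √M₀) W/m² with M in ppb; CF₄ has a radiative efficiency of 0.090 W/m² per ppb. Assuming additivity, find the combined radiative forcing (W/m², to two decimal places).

ΔF = 3.70 W/m²

CO₂: 5.78 × ln(478/278) = 5.78 × ln(1.71942) = 5.78 × 0.54199 = 3.1327 W/m².
CH₄: 0.036 × (√1815 − √724) = 0.036 × (42.6028 − 26.9072) = 0.036 × 15.6956 = 0.5650 W/m².
CF₄: Δ = 71 − 31 = 40 ppt = 0.040 ppb; ΔF = 0.090 × 0.040 = 0.0036 W/m².
Total ΔF = 3.1327 + 0.5650 + 0.0036 = 3.7013 W/m².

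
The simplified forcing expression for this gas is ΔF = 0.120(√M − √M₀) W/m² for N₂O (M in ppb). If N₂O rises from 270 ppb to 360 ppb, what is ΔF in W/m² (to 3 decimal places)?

ΔF = 0.305 W/m²

N₂O: 0.120 × (√360 − √270) = 0.120 × (18.9737 − 16.4317) = 0.120 × 2.5420 = 0.3050 W/m².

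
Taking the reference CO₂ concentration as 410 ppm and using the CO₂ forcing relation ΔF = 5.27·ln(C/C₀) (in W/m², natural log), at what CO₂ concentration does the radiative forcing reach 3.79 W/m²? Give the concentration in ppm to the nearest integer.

Set 5.27 ln(C/410) = 3.79, so ln(C/410) = 3.79/5.27 = 0.71917.
Then C/410 = e^0.71917 = 2.05273, giving C = 410 × 2.05273 = 841.62 ppm.

C ≈ 842 ppm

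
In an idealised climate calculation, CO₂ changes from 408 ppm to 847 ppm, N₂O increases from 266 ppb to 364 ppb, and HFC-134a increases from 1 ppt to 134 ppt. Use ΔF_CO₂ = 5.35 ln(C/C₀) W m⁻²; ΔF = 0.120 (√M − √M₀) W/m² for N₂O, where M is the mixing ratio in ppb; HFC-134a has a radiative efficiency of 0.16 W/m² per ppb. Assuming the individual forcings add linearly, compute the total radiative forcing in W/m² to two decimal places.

CO₂: 5.35 × ln(847/408) = 5.35 × ln(2.07598) = 5.35 × 0.73043 = 3.9078 W/m².
N₂O: 0.120 × (√364 − √266) = 0.120 × (19.0788 − 16.3095) = 0.120 × 2.7693 = 0.3323 W/m².
HFC-134a: Δ = 134 − 1 = 133 ppt = 0.133 ppb; ΔF = 0.16 × 0.133 = 0.0213 W/m².
Total ΔF = 3.9078 + 0.3323 + 0.0213 = 4.2614 W/m².

ΔF = 4.26 W/m²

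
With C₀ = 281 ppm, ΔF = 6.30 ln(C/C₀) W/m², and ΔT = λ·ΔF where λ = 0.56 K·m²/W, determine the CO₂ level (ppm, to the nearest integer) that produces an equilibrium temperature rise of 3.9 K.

Required forcing: ΔF = ΔT/λ = 3.9/0.56 = 6.9643 W/m².
Then ln(C/281) = ΔF/6.30 = 6.9643/6.30 = 1.10544.
So C = 281 × e^1.10544 = 281 × 3.02055 = 848.77 ppm.

C ≈ 849 ppm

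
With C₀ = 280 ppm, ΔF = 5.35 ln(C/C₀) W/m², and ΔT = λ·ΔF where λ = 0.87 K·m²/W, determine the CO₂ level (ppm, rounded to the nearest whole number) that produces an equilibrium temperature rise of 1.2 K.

C ≈ 362 ppm

Required forcing: ΔF = ΔT/λ = 1.2/0.87 = 1.3793 W/m².
Then ln(C/280) = ΔF/5.35 = 1.3793/5.35 = 0.25781.
So C = 280 × e^0.25781 = 280 × 1.29409 = 362.35 ppm.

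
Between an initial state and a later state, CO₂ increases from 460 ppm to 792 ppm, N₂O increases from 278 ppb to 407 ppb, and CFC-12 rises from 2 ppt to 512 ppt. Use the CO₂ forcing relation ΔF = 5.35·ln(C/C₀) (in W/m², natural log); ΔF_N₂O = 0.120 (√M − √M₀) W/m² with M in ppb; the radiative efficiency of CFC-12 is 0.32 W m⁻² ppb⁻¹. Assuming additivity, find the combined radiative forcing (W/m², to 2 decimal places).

ΔF = 3.49 W/m²

CO₂: 5.35 × ln(792/460) = 5.35 × ln(1.72174) = 5.35 × 0.54334 = 2.9069 W/m².
N₂O: 0.120 × (√407 − √278) = 0.120 × (20.1742 − 16.6733) = 0.120 × 3.5009 = 0.4201 W/m².
CFC-12: Δ = 512 − 2 = 510 ppt = 0.510 ppb; ΔF = 0.32 × 0.510 = 0.1632 W/m².
Total ΔF = 2.9069 + 0.4201 + 0.1632 = 3.4902 W/m².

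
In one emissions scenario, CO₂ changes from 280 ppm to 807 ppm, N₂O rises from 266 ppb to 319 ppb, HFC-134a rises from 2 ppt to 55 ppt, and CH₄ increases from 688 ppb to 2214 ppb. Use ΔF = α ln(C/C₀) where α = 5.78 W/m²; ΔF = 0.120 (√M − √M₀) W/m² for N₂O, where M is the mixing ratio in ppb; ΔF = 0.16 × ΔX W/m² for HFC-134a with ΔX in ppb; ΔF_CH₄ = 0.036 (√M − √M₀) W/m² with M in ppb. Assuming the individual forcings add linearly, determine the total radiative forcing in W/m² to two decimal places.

ΔF = 7.06 W/m²

CO₂: 5.78 × ln(807/280) = 5.78 × ln(2.88214) = 5.78 × 1.05853 = 6.1183 W/m².
N₂O: 0.120 × (√319 − √266) = 0.120 × (17.8606 − 16.3095) = 0.120 × 1.5511 = 0.1861 W/m².
HFC-134a: Δ = 55 − 2 = 53 ppt = 0.053 ppb; ΔF = 0.16 × 0.053 = 0.0085 W/m².
CH₄: 0.036 × (√2214 − √688) = 0.036 × (47.0532 − 26.2298) = 0.036 × 20.8234 = 0.7496 W/m².
Total ΔF = 6.1183 + 0.1861 + 0.0085 + 0.7496 = 7.0625 W/m².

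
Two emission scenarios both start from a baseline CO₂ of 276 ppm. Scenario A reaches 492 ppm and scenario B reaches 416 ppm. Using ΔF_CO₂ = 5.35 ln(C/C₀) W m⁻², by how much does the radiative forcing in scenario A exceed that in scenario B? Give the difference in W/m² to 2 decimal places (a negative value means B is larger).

ΔF_A − ΔF_B = 0.90 W/m²

ΔF_A = 5.35 ln(492/276) = 5.35 × 0.57808 = 3.0927 W/m².
ΔF_B = 5.35 ln(416/276) = 5.35 × 0.41028 = 2.1950 W/m².
Difference: 3.0927 − 2.1950 = 0.8977 W/m².
(Equivalently, ΔF_A − ΔF_B = 5.35 ln(492/416) = 5.35 × 0.16779 = 0.8977 W/m².)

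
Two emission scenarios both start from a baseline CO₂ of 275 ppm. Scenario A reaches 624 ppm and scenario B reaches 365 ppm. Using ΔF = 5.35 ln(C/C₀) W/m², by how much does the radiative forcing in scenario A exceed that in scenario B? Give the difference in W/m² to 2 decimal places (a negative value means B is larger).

ΔF_A − ΔF_B = 2.87 W/m²

ΔF_A = 5.35 ln(624/275) = 5.35 × 0.81938 = 4.3837 W/m².
ΔF_B = 5.35 ln(365/275) = 5.35 × 0.28313 = 1.5147 W/m².
Difference: 4.3837 − 1.5147 = 2.8690 W/m².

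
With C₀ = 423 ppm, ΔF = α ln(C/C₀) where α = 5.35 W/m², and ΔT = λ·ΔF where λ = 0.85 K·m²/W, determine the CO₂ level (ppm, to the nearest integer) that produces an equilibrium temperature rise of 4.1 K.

Required forcing: ΔF = ΔT/λ = 4.1/0.85 = 4.8235 W/m².
Then ln(C/423) = ΔF/5.35 = 4.8235/5.35 = 0.90159.
So C = 423 × e^0.90159 = 423 × 2.46352 = 1042.07 ppm.

C ≈ 1042 ppm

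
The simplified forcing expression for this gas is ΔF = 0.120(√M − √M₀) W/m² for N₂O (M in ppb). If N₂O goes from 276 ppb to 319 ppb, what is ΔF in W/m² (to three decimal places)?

N₂O: 0.120 × (√319 − √276) = 0.120 × (17.8606 − 16.6132) = 0.120 × 1.2474 = 0.1497 W/m².

ΔF = 0.150 W/m²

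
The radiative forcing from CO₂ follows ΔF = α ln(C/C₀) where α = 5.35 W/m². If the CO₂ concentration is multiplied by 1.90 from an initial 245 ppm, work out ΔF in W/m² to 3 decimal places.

Because the forcing depends only on the ratio C/C₀, the initial concentration does not enter.
ΔF = 5.35 × ln(1.90) = 5.35 × 0.64185 = 3.4339 W/m².

ΔF = 3.434 W/m²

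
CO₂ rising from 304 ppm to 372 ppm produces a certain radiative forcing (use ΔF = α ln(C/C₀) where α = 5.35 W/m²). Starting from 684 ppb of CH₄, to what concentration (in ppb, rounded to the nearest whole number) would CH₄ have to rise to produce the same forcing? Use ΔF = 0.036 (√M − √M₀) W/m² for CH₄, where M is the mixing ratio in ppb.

M ≈ 3153 ppb

CO₂ forcing: 5.35 × ln(372/304) = 5.35 × 0.201866 = 1.07998 W/m².
Set 0.036(√M − √684) = 1.07998: √M = 1.07998/0.036 + √684 = 29.9994 + 26.1534 = 56.1528.
M = (56.1528)² = 3153.14 ppb.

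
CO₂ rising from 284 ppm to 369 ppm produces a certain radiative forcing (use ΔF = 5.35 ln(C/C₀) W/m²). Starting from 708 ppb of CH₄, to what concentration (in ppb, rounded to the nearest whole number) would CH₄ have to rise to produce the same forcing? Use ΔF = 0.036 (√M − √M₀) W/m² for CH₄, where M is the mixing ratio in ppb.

CO₂ forcing: 5.35 × ln(369/284) = 5.35 × 0.261822 = 1.40075 W/m².
Set 0.036(√M − √708) = 1.40075: √M = 1.40075/0.036 + √708 = 38.9097 + 26.6083 = 65.5180.
M = (65.5180)² = 4292.61 ppb.

M ≈ 4293 ppb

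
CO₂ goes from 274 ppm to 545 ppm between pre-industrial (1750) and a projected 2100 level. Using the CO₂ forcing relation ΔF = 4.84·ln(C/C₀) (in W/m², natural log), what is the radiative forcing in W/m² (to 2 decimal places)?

CO₂ absorption bands are partially saturated, so forcing scales with the logarithm of the concentration ratio.
CO₂: 4.84 × ln(545/274) = 4.84 × ln(1.98905) = 4.84 × 0.68766 = 3.3283 W/m².

ΔF = 3.33 W/m²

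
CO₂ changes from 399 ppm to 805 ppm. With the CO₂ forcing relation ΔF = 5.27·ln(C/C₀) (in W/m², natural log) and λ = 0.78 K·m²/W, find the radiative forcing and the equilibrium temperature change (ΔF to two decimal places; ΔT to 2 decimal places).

ΔF = 3.70 W/m²; ΔT = 2.89 K

CO₂: 5.27 × ln(805/399) = 5.27 × ln(2.01754) = 5.27 × 0.70188 = 3.6989 W/m².
ΔT = λ ΔF = 0.78 × 3.70 = 2.8860 K.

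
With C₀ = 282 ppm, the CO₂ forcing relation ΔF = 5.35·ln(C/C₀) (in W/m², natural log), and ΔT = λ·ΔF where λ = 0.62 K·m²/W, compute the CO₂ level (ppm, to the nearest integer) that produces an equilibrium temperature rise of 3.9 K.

Required forcing: ΔF = ΔT/λ = 3.9/0.62 = 6.2903 W/m².
Then ln(C/282) = ΔF/5.35 = 6.2903/5.35 = 1.17576.
So C = 282 × e^1.17576 = 282 × 3.24060 = 913.85 ppm.

C ≈ 914 ppm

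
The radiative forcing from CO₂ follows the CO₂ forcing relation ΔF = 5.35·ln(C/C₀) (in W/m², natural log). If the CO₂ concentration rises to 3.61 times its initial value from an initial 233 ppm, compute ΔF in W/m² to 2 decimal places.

ΔF = 6.87 W/m²

Because the forcing depends only on the ratio C/C₀, the initial concentration does not enter.
ΔF = 5.35 × ln(3.61) = 5.35 × 1.28371 = 6.8678 W/m².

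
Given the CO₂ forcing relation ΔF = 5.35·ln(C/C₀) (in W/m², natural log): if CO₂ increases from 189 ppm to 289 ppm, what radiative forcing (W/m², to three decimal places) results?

ΔF = 2.272 W/m²

CO₂: 5.35 × ln(289/189) = 5.35 × ln(1.52910) = 5.35 × 0.42468 = 2.2720 W/m².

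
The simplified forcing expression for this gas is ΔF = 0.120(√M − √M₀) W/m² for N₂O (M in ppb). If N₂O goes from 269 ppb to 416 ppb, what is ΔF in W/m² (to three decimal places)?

N₂O: 0.120 × (√416 − √269) = 0.120 × (20.3961 − 16.4012) = 0.120 × 3.9949 = 0.4794 W/m².

ΔF = 0.479 W/m²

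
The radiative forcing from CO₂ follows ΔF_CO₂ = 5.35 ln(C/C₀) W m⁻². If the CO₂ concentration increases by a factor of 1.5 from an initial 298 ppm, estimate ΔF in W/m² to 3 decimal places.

ΔF = 2.169 W/m²

Because the forcing depends only on the ratio C/C₀, the initial concentration does not enter.
ΔF = 5.35 × ln(1.5) = 5.35 × 0.40547 = 2.1693 W/m².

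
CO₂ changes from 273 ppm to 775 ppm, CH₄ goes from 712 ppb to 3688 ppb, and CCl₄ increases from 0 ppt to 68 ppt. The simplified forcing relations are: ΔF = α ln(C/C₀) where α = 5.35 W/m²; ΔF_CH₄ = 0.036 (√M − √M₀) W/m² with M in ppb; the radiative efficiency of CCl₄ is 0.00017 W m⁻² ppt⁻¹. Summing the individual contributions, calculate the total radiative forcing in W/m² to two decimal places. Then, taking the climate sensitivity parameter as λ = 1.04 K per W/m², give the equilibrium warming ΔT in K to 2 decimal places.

ΔF = 6.82 W/m²; ΔT = 7.09 K

CO₂: 5.35 × ln(775/273) = 5.35 × ln(2.83883) = 5.35 × 1.04339 = 5.5821 W/m².
CH₄: 0.036 × (√3688 − √712) = 0.036 × (60.7289 − 26.6833) = 0.036 × 34.0456 = 1.2256 W/m².
CCl₄: ΔF = 0.00017 × (68 − 0) = 0.00017 × 68 = 0.0116 W/m².
Total ΔF = 5.5821 + 1.2256 + 0.0116 = 6.8193 W/m².
ΔT = λ ΔF = 1.04 × 6.82 = 7.0928 K.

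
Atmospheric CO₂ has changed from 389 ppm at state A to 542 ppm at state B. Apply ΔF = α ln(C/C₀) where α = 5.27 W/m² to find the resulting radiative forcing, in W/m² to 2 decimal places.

ΔF = 1.75 W/m²

CO₂: 5.27 × ln(542/389) = 5.27 × ln(1.39332) = 5.27 × 0.33169 = 1.7480 W/m².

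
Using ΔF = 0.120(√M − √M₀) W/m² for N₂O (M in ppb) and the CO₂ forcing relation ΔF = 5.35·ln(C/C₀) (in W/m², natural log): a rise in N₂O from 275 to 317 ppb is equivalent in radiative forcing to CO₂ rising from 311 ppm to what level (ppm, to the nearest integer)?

C ≈ 320 ppm

N₂O forcing: 0.120 × (√317 − √275) = 0.120 × (17.8045 − 16.5831) = 0.120 × 1.2214 = 0.14657 W/m².
Set 5.35 ln(C/311) = 0.14657: ln(C/311) = 0.14657/5.35 = 0.02740, so C = 311 × e^0.02740 = 311 × 1.02778 = 319.64 ppm.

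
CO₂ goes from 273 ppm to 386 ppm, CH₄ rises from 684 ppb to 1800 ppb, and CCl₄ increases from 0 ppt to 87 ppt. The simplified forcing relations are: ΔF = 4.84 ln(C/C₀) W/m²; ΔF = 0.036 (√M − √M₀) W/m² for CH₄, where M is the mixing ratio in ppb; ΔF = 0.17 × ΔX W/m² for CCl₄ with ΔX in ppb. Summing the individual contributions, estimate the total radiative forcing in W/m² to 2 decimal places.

CO₂: 4.84 × ln(386/273) = 4.84 × ln(1.41392) = 4.84 × 0.34637 = 1.6764 W/m².
CH₄: 0.036 × (√1800 − √684) = 0.036 × (42.4264 − 26.1534) = 0.036 × 16.2730 = 0.5858 W/m².
CCl₄: Δ = 87 − 0 = 87 ppt = 0.087 ppb; ΔF = 0.17 × 0.087 = 0.0148 W/m².
Total ΔF = 1.6764 + 0.5858 + 0.0148 = 2.2770 W/m².

ΔF = 2.28 W/m²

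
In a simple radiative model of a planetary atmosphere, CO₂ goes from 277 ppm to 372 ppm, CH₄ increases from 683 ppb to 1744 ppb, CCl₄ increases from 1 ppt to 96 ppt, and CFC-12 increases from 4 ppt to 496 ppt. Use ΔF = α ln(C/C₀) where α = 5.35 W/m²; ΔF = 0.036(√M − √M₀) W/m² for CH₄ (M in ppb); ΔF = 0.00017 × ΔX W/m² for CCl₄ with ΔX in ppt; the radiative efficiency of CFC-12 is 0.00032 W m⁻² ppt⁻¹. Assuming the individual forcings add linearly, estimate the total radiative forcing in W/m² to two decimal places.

CO₂: 5.35 × ln(372/277) = 5.35 × ln(1.34296) = 5.35 × 0.29488 = 1.5776 W/m².
CH₄: 0.036 × (√1744 − √683) = 0.036 × (41.7612 − 26.1343) = 0.036 × 15.6269 = 0.5626 W/m².
CCl₄: ΔF = 0.00017 × (96 − 1) = 0.00017 × 95 = 0.0162 W/m².
CFC-12: ΔF = 0.00032 × (496 − 4) = 0.00032 × 492 = 0.1574 W/m².
Total ΔF = 1.5776 + 0.5626 + 0.0162 + 0.1574 = 2.3138 W/m².

ΔF = 2.31 W/m²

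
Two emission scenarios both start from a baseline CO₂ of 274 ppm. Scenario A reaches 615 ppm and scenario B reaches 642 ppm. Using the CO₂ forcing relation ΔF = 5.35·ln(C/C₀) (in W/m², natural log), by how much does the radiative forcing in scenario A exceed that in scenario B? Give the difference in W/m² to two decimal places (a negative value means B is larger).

ΔF_A = 5.35 ln(615/274) = 5.35 × 0.80849 = 4.3254 W/m².
ΔF_B = 5.35 ln(642/274) = 5.35 × 0.85146 = 4.5553 W/m².
Difference: 4.3254 − 4.5553 = -0.2299 W/m².

ΔF_A − ΔF_B = -0.23 W/m²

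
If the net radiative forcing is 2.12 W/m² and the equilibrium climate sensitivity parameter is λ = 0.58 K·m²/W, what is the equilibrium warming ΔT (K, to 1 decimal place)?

ΔT = 1.2 K

ΔT = λ ΔF = 0.58 × 2.12 = 1.2296 K.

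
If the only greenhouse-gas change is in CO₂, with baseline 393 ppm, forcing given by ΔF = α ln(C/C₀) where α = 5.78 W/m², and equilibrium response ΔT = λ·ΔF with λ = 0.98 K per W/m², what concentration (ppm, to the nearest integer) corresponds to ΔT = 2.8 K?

Required forcing: ΔF = ΔT/λ = 2.8/0.98 = 2.8571 W/m².
Then ln(C/393) = ΔF/5.78 = 2.8571/5.78 = 0.49431.
So C = 393 × e^0.49431 = 393 × 1.63937 = 644.27 ppm.

C ≈ 644 ppm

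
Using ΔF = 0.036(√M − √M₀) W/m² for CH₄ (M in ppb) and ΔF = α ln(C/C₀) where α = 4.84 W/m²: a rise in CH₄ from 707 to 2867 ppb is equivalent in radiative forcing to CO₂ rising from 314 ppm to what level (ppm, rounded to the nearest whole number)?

C ≈ 384 ppm

CH₄ forcing: 0.036 × (√2867 − √707) = 0.036 × (53.5444 − 26.5895) = 0.036 × 26.9549 = 0.97038 W/m².
Set 4.84 ln(C/314) = 0.97038: ln(C/314) = 0.97038/4.84 = 0.20049, so C = 314 × e^0.20049 = 314 × 1.22200 = 383.71 ppm.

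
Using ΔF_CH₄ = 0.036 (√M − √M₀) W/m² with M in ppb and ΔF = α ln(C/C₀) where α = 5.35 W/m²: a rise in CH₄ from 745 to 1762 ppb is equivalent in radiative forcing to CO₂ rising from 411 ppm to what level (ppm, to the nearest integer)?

CH₄ forcing: 0.036 × (√1762 − √745) = 0.036 × (41.9762 − 27.2947) = 0.036 × 14.6815 = 0.52853 W/m².
Set 5.35 ln(C/411) = 0.52853: ln(C/411) = 0.52853/5.35 = 0.09879, so C = 411 × e^0.09879 = 411 × 1.10383 = 453.67 ppm.

C ≈ 454 ppm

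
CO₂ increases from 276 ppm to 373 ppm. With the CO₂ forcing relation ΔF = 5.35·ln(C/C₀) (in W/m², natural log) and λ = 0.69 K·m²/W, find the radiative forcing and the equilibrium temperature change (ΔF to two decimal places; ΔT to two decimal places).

CO₂: 5.35 × ln(373/276) = 5.35 × ln(1.35145) = 5.35 × 0.30118 = 1.6113 W/m².
ΔT = λ ΔF = 0.69 × 1.61 = 1.1109 K.

ΔF = 1.61 W/m²; ΔT = 1.11 K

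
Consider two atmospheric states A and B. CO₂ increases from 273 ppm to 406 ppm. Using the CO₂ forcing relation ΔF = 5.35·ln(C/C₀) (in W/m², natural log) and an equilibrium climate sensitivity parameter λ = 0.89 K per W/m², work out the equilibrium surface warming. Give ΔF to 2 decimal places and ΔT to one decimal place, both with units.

CO₂: 5.35 × ln(406/273) = 5.35 × ln(1.48718) = 5.35 × 0.39688 = 2.1233 W/m².
ΔT = λ ΔF = 0.89 × 2.12 = 1.8868 K.

ΔF = 2.12 W/m²; ΔT = 1.9 K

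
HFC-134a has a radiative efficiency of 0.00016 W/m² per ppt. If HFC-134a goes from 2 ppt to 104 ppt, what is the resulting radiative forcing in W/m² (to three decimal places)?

HFC-134a: ΔF = 0.00016 × (104 − 2) = 0.00016 × 102 = 0.0163 W/m².

ΔF = 0.016 W/m²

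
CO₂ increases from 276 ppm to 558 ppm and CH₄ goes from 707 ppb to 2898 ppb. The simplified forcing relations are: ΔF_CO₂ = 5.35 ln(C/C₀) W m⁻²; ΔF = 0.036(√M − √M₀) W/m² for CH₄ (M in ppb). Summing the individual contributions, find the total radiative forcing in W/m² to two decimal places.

CO₂: 5.35 × ln(558/276) = 5.35 × ln(2.02174) = 5.35 × 0.70396 = 3.7662 W/m².
CH₄: 0.036 × (√2898 − √707) = 0.036 × (53.8331 − 26.5895) = 0.036 × 27.2436 = 0.9808 W/m².
Total ΔF = 3.7662 + 0.9808 = 4.7470 W/m².

ΔF = 4.75 W/m²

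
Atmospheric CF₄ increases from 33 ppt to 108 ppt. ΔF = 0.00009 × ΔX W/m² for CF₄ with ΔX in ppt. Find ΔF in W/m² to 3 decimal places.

CF₄: ΔF = 0.00009 × (108 − 33) = 0.00009 × 75 = 0.0068 W/m².

ΔF = 0.007 W/m²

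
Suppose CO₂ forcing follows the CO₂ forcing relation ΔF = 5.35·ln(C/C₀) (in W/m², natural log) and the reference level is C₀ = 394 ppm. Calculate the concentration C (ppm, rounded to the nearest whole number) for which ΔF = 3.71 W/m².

Set 5.35 ln(C/394) = 3.71, so ln(C/394) = 3.71/5.35 = 0.69346.
Then C/394 = e^0.69346 = 2.00063, giving C = 394 × 2.00063 = 788.25 ppm.

C ≈ 788 ppm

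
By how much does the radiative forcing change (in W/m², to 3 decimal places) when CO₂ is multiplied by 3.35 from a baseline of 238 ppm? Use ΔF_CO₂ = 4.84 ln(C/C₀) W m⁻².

ΔF = 5.851 W/m²

Because the forcing depends only on the ratio C/C₀, the initial concentration does not enter.
ΔF = 4.84 × ln(3.35) = 4.84 × 1.20896 = 5.8514 W/m².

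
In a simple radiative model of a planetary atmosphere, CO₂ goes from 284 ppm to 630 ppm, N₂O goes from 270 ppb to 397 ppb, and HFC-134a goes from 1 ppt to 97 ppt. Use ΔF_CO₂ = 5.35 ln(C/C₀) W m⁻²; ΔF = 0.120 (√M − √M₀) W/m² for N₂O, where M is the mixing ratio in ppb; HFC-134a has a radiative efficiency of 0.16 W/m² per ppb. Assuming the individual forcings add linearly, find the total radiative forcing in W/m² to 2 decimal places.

ΔF = 4.70 W/m²

CO₂: 5.35 × ln(630/284) = 5.35 × ln(2.21831) = 5.35 × 0.79675 = 4.2626 W/m².
N₂O: 0.120 × (√397 − √270) = 0.120 × (19.9249 − 16.4317) = 0.120 × 3.4932 = 0.4192 W/m².
HFC-134a: Δ = 97 − 1 = 96 ppt = 0.096 ppb; ΔF = 0.16 × 0.096 = 0.0154 W/m².
Total ΔF = 4.2626 + 0.4192 + 0.0154 = 4.6972 W/m².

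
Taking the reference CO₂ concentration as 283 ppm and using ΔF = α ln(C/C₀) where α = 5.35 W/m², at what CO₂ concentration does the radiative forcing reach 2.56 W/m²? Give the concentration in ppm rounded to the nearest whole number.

C ≈ 457 ppm

Set 5.35 ln(C/283) = 2.56, so ln(C/283) = 2.56/5.35 = 0.47850.
Then C/283 = e^0.47850 = 1.61365, giving C = 283 × 1.61365 = 456.66 ppm.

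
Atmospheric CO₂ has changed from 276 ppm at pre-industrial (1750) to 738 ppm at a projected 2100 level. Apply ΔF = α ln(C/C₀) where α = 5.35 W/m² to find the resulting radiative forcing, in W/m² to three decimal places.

CO₂ absorption bands are partially saturated, so forcing scales with the logarithm of the concentration ratio.
CO₂: 5.35 × ln(738/276) = 5.35 × ln(2.67391) = 5.35 × 0.98354 = 5.2619 W/m².

ΔF = 5.262 W/m²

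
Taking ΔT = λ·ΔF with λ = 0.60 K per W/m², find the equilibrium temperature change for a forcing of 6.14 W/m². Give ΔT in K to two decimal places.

ΔT = 3.68 K

ΔT = λ ΔF = 0.60 × 6.14 = 3.6840 K.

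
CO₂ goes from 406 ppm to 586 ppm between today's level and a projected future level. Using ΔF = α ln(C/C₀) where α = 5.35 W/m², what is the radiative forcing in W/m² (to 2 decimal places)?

CO₂: 5.35 × ln(586/406) = 5.35 × ln(1.44335) = 5.35 × 0.36697 = 1.9633 W/m².

ΔF = 1.96 W/m²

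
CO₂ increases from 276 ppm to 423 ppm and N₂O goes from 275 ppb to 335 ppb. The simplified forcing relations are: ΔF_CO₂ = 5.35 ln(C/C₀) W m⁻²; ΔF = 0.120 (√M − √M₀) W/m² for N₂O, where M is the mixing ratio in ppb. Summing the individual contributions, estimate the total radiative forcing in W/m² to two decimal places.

CO₂: 5.35 × ln(423/276) = 5.35 × ln(1.53261) = 5.35 × 0.42697 = 2.2843 W/m².
N₂O: 0.120 × (√335 − √275) = 0.120 × (18.3030 − 16.5831) = 0.120 × 1.7199 = 0.2064 W/m².
Total ΔF = 2.2843 + 0.2064 = 2.4907 W/m².

ΔF = 2.49 W/m²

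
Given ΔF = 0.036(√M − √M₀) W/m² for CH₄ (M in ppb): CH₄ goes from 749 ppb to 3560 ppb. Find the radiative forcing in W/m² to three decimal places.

CH₄: 0.036 × (√3560 − √749) = 0.036 × (59.6657 − 27.3679) = 0.036 × 32.2978 = 1.1627 W/m².

ΔF = 1.163 W/m²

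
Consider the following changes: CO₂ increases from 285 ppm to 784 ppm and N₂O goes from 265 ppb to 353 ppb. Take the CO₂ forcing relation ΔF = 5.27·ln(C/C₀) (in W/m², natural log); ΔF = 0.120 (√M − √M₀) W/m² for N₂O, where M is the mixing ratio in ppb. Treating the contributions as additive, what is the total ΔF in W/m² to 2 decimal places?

CO₂: 5.27 × ln(784/285) = 5.27 × ln(2.75088) = 5.27 × 1.01192 = 5.3328 W/m².
N₂O: 0.120 × (√353 − √265) = 0.120 × (18.7883 − 16.2788) = 0.120 × 2.5095 = 0.3011 W/m².
Total ΔF = 5.3328 + 0.3011 = 5.6339 W/m².

ΔF = 5.63 W/m²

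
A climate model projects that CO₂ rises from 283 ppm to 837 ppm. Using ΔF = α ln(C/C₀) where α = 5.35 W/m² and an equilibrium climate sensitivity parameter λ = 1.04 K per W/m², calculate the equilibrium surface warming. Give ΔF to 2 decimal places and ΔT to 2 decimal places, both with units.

ΔF = 5.80 W/m²; ΔT = 6.03 K

CO₂: 5.35 × ln(837/283) = 5.35 × ln(2.95760) = 5.35 × 1.08438 = 5.8014 W/m².
ΔT = λ ΔF = 1.04 × 5.80 = 6.0320 K.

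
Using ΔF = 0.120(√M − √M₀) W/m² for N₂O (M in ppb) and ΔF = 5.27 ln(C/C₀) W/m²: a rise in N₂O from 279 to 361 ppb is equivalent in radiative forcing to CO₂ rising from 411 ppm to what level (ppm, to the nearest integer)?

N₂O forcing: 0.120 × (√361 − √279) = 0.120 × (19.0000 − 16.7033) = 0.120 × 2.2967 = 0.27560 W/m².
Set 5.27 ln(C/411) = 0.27560: ln(C/411) = 0.27560/5.27 = 0.05230, so C = 411 × e^0.05230 = 411 × 1.05369 = 433.07 ppm.

C ≈ 433 ppm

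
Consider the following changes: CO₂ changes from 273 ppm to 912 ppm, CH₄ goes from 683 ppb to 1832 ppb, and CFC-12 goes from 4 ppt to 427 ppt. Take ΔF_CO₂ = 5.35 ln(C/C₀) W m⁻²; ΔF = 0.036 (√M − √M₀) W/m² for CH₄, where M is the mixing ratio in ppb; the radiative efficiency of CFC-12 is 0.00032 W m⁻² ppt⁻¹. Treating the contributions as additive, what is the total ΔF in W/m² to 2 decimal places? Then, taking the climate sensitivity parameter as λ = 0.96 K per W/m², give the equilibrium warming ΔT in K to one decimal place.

CO₂: 5.35 × ln(912/273) = 5.35 × ln(3.34066) = 5.35 × 1.20617 = 6.4530 W/m².
CH₄: 0.036 × (√1832 − √683) = 0.036 × (42.8019 − 26.1343) = 0.036 × 16.6676 = 0.6000 W/m².
CFC-12: ΔF = 0.00032 × (427 − 4) = 0.00032 × 423 = 0.1354 W/m².
Total ΔF = 6.4530 + 0.6000 + 0.1354 = 7.1884 W/m².
ΔT = λ ΔF = 0.96 × 7.19 = 6.9024 K.

ΔF = 7.19 W/m²; ΔT = 6.9 K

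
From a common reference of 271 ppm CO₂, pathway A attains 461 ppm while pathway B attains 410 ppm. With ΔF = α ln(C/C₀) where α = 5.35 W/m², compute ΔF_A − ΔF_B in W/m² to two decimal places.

ΔF_A = 5.35 ln(461/271) = 5.35 × 0.53128 = 2.8423 W/m².
ΔF_B = 5.35 ln(410/271) = 5.35 × 0.41404 = 2.2151 W/m².
Difference: 2.8423 − 2.2151 = 0.6272 W/m².

ΔF_A − ΔF_B = 0.63 W/m²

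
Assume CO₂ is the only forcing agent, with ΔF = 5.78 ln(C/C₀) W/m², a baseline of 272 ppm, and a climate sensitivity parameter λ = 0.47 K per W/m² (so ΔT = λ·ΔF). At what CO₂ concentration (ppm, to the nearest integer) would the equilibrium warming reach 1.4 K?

Required forcing: ΔF = ΔT/λ = 1.4/0.47 = 2.9787 W/m².
Then ln(C/272) = ΔF/5.78 = 2.9787/5.78 = 0.51535.
So C = 272 × e^0.51535 = 272 × 1.67422 = 455.39 ppm.

C ≈ 455 ppm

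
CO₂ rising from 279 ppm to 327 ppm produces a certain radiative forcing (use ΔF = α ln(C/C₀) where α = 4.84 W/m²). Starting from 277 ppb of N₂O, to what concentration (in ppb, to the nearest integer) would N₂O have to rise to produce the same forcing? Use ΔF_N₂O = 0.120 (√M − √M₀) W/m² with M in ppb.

CO₂ forcing: 4.84 × ln(327/279) = 4.84 × 0.158748 = 0.76834 W/m².
Set 0.120(√M − √277) = 0.76834: √M = 0.76834/0.120 + √277 = 6.4028 + 16.6433 = 23.0461.
M = (23.0461)² = 531.12 ppb.

M ≈ 531 ppb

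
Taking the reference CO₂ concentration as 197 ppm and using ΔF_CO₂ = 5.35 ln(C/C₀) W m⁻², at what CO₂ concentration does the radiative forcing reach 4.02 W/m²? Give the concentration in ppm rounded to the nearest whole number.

Set 5.35 ln(C/197) = 4.02, so ln(C/197) = 4.02/5.35 = 0.75140.
Then C/197 = e^0.75140 = 2.11997, giving C = 197 × 2.11997 = 417.63 ppm.

C ≈ 418 ppm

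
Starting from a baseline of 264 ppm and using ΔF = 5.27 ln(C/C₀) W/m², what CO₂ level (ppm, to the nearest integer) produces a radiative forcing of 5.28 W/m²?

Set 5.27 ln(C/264) = 5.28, so ln(C/264) = 5.28/5.27 = 1.00190.
Then C/264 = e^1.00190 = 2.72345, giving C = 264 × 2.72345 = 718.99 ppm.

C ≈ 719 ppm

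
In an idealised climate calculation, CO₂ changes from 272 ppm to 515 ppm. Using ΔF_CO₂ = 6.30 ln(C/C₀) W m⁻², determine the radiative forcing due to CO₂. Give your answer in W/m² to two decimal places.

ΔF = 4.02 W/m²

CO₂ absorption bands are partially saturated, so forcing scales with the logarithm of the concentration ratio.
CO₂: 6.30 × ln(515/272) = 6.30 × ln(1.89338) = 6.30 × 0.63836 = 4.0217 W/m².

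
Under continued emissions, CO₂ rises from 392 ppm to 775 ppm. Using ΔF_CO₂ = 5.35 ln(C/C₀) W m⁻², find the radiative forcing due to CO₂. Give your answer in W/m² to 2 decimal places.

ΔF = 3.65 W/m²

CO₂: 5.35 × ln(775/392) = 5.35 × ln(1.97704) = 5.35 × 0.68160 = 3.6466 W/m².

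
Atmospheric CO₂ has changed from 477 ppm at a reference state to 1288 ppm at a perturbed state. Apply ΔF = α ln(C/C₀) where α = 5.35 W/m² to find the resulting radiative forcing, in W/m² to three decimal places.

CO₂ absorption bands are partially saturated, so forcing scales with the logarithm of the concentration ratio.
CO₂: 5.35 × ln(1288/477) = 5.35 × ln(2.70021) = 5.35 × 0.99333 = 5.3143 W/m².

ΔF = 5.314 W/m²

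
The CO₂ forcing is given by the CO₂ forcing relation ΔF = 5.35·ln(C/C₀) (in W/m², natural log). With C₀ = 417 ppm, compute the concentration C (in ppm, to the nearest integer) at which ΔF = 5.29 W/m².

Set 5.35 ln(C/417) = 5.29, so ln(C/417) = 5.29/5.35 = 0.98879.
Then C/417 = e^0.98879 = 2.68798, giving C = 417 × 2.68798 = 1120.89 ppm.

C ≈ 1121 ppm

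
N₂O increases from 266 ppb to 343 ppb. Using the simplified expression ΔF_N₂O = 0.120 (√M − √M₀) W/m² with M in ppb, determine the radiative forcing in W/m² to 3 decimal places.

ΔF = 0.265 W/m²

N₂O: 0.120 × (√343 − √266) = 0.120 × (18.5203 − 16.3095) = 0.120 × 2.2108 = 0.2653 W/m².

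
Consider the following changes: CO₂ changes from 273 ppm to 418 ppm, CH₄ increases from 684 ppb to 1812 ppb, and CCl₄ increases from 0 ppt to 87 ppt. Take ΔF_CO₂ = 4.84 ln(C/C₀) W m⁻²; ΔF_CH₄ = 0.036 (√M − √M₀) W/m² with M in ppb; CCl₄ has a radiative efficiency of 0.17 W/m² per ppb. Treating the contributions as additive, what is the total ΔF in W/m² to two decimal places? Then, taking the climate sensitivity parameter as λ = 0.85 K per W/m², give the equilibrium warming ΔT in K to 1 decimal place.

ΔF = 2.67 W/m²; ΔT = 2.3 K

CO₂: 4.84 × ln(418/273) = 4.84 × ln(1.53114) = 4.84 × 0.42601 = 2.0619 W/m².
CH₄: 0.036 × (√1812 − √684) = 0.036 × (42.5676 − 26.1534) = 0.036 × 16.4142 = 0.5909 W/m².
CCl₄: Δ = 87 − 0 = 87 ppt = 0.087 ppb; ΔF = 0.17 × 0.087 = 0.0148 W/m².
Total ΔF = 2.0619 + 0.5909 + 0.0148 = 2.6676 W/m².
ΔT = λ ΔF = 0.85 × 2.67 = 2.2695 K.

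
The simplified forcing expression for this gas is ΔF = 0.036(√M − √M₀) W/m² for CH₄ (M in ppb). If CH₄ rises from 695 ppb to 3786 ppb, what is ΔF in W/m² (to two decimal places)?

CH₄: 0.036 × (√3786 − √695) = 0.036 × (61.5305 − 26.3629) = 0.036 × 35.1676 = 1.2660 W/m².

ΔF = 1.27 W/m²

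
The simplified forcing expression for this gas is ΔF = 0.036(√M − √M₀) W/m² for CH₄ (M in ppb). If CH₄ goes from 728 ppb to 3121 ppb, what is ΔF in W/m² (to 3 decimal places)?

ΔF = 1.040 W/m²

CH₄: 0.036 × (√3121 − √728) = 0.036 × (55.8659 − 26.9815) = 0.036 × 28.8844 = 1.0398 W/m².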